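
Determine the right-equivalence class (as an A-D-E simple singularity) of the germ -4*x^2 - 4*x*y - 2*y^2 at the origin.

A_{1}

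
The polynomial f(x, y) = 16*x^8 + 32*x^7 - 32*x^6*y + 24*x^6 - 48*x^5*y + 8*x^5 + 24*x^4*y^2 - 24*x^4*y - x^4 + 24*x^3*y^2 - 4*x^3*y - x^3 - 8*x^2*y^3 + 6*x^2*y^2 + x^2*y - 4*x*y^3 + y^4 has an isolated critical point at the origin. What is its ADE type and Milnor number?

Type D_{5}, Milnor number mu = 5.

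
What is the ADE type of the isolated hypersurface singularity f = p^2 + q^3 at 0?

The Hessian of f at 0 has rank 1. Corank 1: A-series; mu = 2 gives A_2.

A_2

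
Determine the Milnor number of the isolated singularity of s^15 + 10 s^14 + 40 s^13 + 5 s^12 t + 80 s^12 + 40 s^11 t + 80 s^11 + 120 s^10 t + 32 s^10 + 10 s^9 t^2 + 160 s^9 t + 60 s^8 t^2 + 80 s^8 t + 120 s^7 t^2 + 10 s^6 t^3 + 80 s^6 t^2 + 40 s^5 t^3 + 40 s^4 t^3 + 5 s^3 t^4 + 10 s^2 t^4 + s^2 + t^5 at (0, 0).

The Hessian of f at 0 is [[2, 0], [0, 0]] with rank 1, so corank 1. A Groebner basis of the Jacobian ideal J(f) in C{s,t} is {t^4, s}; counting standard monomials gives mu = 4. Corank 1: A-series; mu = 4 gives A_4.

4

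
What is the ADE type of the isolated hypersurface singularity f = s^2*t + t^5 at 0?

D_6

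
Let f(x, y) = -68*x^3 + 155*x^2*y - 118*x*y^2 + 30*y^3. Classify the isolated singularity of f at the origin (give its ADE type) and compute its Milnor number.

Type D4, Milnor number mu = 4.

The Hessian of f at 0 has rank 0. Corank 2; j^3 = -(4*x - 3*y)*(17*x^2 - 26*x*y + 10*y^2) splits into three distinct lines over C (the quadratic factor has nonzero discriminant), so D_4.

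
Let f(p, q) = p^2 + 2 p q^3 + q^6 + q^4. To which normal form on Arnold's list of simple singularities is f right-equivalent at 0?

A3

The Hessian of f at 0 is [[2, 0], [0, 0]] with rank 1, so corank 1. A Groebner basis of the Jacobian ideal J(f) in C{p,q} is {q^3, p}; counting standard monomials gives mu = 3. Corank 1: A-series; mu = 3 gives A_3.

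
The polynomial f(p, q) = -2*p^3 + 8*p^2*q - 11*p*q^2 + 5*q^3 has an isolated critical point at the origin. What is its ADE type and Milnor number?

The Hessian of f at 0 has rank 0. Corank 2; j^3 = -(p - q)*(2*p^2 - 6*p*q + 5*q^2) splits into three distinct lines over C (the quadratic factor has nonzero discriminant), so D_4.

Type D_{4}, Milnor number mu = 4.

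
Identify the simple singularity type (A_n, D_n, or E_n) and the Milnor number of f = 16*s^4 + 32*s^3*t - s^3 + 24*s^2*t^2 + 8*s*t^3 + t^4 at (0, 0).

The Hessian of f at 0 has rank 0. Corank 2; j^3 = -s^3 is a perfect cube, so E-series; the 4-jet and mu = 6 give E_6.

Type E_{6}, Milnor number mu = 6.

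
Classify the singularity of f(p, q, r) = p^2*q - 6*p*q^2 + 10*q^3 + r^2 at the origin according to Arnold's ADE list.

D_4

The Hessian of f at 0 is [[0, 0, 0], [0, 0, 0], [0, 0, 2]] with rank 1, so corank 2. A Groebner basis of the Jacobian ideal J(f) in C{p,q,r} is {q^3, p^2 - 6*q^2, p*q - 3*q^2, r}; counting standard monomials gives mu = 4. Corank 2; j^3 = q*(p^2 - 6*p*q + 10*q^2) splits into three distinct lines over C (the quadratic factor has nonzero discriminant), so D_4.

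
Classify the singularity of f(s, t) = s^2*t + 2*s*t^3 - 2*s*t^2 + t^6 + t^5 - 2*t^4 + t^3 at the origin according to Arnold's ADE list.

D_7

The Hessian of f at 0 has rank 0. Corank 2; j^3 = t*(s - t)^2 has shape L^2 M (L != M), so D-series; mu = 7 gives D_7.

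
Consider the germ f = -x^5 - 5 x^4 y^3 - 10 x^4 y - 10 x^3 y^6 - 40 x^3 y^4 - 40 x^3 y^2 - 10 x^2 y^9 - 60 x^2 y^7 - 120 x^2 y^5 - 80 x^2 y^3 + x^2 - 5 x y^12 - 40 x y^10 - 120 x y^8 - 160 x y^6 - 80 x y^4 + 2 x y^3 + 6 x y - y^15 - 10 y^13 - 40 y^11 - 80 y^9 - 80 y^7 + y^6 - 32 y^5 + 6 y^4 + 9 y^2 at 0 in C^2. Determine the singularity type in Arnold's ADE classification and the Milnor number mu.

Type A_{4}, Milnor number mu = 4.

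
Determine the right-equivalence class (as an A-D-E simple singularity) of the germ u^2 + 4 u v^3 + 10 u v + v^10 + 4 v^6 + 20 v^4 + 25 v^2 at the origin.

The Hessian of f at 0 is [[2, 10], [10, 50]] with rank 1, so corank 1. A Groebner basis of the Jacobian ideal J(f) in C{u,v} is {u^3 + 15*u^2*v + 75*u*v^2 - 125*u/2 - 625*v/2, u/2 + v^3 + 5*v/2}; counting standard monomials gives mu = 9. Corank 1: A-series; mu = 9 gives A_9.

A_9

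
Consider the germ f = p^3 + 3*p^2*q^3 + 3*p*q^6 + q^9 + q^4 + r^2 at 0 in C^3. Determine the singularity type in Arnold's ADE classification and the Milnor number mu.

Type E_6, Milnor number mu = 6.

The Hessian of f at 0 has rank 1. Corank 2; j^3 = p^3 is a perfect cube, so E-series; the 4-jet and mu = 6 give E_6.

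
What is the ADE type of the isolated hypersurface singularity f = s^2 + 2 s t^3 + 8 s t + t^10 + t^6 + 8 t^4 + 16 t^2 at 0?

A_{9}

The Hessian of f at 0 has rank 1. Corank 1: A-series; mu = 9 gives A_9.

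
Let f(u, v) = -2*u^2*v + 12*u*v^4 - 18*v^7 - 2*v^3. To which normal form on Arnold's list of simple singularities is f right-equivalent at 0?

D4

The Hessian of f at 0 has rank 0. Corank 2; j^3 = -2*v*(u^2 + v^2) splits into three distinct lines over C (the quadratic factor has nonzero discriminant), so D_4.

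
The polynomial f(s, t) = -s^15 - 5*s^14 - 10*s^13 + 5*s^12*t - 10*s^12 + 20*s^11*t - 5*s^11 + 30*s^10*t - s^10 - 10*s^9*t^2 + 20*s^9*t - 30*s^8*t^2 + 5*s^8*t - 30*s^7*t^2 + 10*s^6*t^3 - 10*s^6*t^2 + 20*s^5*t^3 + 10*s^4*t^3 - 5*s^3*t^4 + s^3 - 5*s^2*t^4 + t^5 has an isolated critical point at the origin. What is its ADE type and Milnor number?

The Hessian of f at 0 has rank 0. Corank 2; j^3 = s^3 is a perfect cube, so E-series; the 5-jet and mu = 8 give E_8.

Type E_8, Milnor number mu = 8.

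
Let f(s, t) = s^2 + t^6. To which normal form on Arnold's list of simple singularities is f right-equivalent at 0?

A_5

The Hessian of f at 0 has rank 1. Corank 1: A-series; mu = 5 gives A_5.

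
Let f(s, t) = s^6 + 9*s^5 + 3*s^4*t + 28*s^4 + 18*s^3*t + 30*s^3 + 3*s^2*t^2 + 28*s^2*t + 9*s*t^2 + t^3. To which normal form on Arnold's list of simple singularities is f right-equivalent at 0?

D_{4}

The Hessian of f at 0 has rank 0. Corank 2; j^3 = (3*s + t)*(10*s^2 + 6*s*t + t^2) splits into three distinct lines over C (the quadratic factor has nonzero discriminant), so D_4.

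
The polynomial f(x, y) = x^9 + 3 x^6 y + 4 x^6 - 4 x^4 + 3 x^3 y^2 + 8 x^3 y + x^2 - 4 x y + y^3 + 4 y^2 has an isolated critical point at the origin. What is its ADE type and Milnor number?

Type A_{2}, Milnor number mu = 2.

The Hessian of f at 0 has rank 1. Corank 1: A-series; mu = 2 gives A_2.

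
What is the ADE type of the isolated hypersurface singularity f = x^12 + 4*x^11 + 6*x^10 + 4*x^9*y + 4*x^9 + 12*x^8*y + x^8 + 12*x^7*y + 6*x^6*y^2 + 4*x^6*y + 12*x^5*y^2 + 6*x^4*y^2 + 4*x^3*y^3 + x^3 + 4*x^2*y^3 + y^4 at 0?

The Hessian of f at 0 is [[0, 0], [0, 0]] with rank 0, so corank 2. A Groebner basis of the Jacobian ideal J(f) in C{x,y} is {y^3, x^2}; counting standard monomials gives mu = 6. Corank 2; j^3 = x^3 is a perfect cube, so E-series; the 4-jet and mu = 6 give E_6.

E_6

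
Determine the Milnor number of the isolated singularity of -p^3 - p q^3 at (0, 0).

7

The Hessian of f at 0 has rank 0. Corank 2; j^3 = -p^3 is a perfect cube, so E-series; the 4-jet and mu = 7 give E_7.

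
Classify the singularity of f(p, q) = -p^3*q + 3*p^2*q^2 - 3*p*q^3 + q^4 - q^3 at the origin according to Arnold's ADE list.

E_7

The Hessian of f at 0 has rank 0. Corank 2; j^3 = -q^3 is a perfect cube, so E-series; the 4-jet and mu = 7 give E_7.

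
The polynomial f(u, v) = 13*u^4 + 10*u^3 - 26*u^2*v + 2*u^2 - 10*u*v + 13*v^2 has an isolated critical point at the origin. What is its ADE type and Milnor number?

The Hessian of f at 0 has rank 2. Corank 0: nondegenerate Morse point, so A_1.

Type A_1, Milnor number mu = 1.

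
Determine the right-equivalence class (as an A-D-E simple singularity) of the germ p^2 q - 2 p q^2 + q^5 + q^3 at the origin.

D_{6}

The Hessian of f at 0 has rank 0. Corank 2; j^3 = q*(p - q)^2 has shape L^2 M (L != M), so D-series; mu = 6 gives D_6.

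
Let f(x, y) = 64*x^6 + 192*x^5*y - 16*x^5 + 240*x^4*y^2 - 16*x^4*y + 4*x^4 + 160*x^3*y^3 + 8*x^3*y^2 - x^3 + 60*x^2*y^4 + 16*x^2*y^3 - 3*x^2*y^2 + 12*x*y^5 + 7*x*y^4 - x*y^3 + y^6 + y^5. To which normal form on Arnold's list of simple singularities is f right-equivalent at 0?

The Hessian of f at 0 has rank 0. Corank 2; j^3 = -x^3 is a perfect cube, so E-series; the 4-jet and mu = 7 give E_7.

E_{7}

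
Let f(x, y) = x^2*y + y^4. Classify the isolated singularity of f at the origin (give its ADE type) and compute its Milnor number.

Type D_{5}, Milnor number mu = 5.

The Hessian of f at 0 has rank 0. Corank 2; j^3 = x^2*y has shape L^2 M (L != M), so D-series; mu = 5 gives D_5.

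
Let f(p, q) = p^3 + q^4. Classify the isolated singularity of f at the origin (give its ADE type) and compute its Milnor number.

The Hessian of f at 0 has rank 0. Corank 2; j^3 = p^3 is a perfect cube, so E-series; the 4-jet and mu = 6 give E_6.

Type E_{6}, Milnor number mu = 6.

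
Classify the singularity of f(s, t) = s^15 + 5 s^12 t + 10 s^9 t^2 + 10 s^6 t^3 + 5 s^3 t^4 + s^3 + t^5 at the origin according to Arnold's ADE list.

E_8

The Hessian of f at 0 is [[0, 0], [0, 0]] with rank 0, so corank 2. A Groebner basis of the Jacobian ideal J(f) in C{s,t} is {t^4, s^2}; counting standard monomials gives mu = 8. Corank 2; j^3 = s^3 is a perfect cube, so E-series; the 5-jet and mu = 8 give E_8.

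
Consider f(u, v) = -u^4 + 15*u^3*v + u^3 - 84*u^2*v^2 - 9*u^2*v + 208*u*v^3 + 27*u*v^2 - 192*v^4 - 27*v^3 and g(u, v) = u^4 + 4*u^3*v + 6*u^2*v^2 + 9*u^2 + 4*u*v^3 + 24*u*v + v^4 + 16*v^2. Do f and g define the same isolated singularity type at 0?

No.

The Hessian of f at 0 is [[0, 0], [0, 0]] with rank 0, so corank 2. A Groebner basis of the Jacobian ideal J(f) in C{u,v} is {3*u^2 - 18*u*v + v^4 + v^3 + 27*v^2, u^3 - 63*u^2 + 378*u*v - 48*v^3 - 567*v^2, u^2*v - 13*u^2 + 78*u*v - 40*v^3/3 - 117*v^2, -2*u^2 + u*v^2 + 12*u*v - 11*v^3/3 - 18*v^2}; counting standard monomials gives mu = 7. Corank 2; j^3 = (u - 3*v)^3 is a perfect cube, so E-series; the 4-jet and mu = 7 give E_7. The Hessian of g at 0 is [[18, 24], [24, 32]] with rank 1, so corank 1. A Groebner basis of the Jacobian ideal J(g) in C{u,v} is {v^3, u + 4*v/3}; counting standard monomials gives mu = 3. Corank 1: A-series; mu = 3 gives A_3. f is E_7 but g is A_3, hence not right-equivalent.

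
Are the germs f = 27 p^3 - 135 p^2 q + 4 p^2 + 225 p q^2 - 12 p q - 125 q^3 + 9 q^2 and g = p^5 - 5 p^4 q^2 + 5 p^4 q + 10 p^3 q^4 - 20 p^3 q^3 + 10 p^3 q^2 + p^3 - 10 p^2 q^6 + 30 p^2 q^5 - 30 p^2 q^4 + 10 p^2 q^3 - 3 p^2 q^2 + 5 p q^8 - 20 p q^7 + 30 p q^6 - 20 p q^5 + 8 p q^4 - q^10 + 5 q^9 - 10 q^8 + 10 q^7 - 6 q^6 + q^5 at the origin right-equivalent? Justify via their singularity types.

No.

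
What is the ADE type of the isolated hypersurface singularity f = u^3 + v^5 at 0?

The Hessian of f at 0 has rank 0. Corank 2; j^3 = u^3 is a perfect cube, so E-series; the 5-jet and mu = 8 give E_8.

E_8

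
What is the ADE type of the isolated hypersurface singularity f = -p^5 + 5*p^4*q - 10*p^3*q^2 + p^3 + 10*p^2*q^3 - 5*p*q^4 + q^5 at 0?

E8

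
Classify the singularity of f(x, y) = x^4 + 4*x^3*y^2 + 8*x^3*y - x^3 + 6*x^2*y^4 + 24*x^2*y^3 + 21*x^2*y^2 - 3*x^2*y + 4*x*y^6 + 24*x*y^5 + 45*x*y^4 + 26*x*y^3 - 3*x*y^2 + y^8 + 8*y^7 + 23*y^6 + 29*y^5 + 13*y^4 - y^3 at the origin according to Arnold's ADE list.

E_{6}

The Hessian of f at 0 has rank 0. Corank 2; j^3 = -(x + y)^3 is a perfect cube, so E-series; the 4-jet and mu = 6 give E_6.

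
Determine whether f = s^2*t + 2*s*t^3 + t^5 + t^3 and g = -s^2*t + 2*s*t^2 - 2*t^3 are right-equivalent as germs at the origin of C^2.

Yes.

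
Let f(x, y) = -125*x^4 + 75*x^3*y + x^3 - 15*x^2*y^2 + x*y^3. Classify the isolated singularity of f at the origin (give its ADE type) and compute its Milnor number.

Type E_{7}, Milnor number mu = 7.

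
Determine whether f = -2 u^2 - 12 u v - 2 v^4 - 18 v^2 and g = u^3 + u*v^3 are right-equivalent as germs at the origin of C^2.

No.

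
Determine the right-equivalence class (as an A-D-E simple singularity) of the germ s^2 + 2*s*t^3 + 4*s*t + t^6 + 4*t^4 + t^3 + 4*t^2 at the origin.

A_{2}

The Hessian of f at 0 has rank 1. Corank 1: A-series; mu = 2 gives A_2.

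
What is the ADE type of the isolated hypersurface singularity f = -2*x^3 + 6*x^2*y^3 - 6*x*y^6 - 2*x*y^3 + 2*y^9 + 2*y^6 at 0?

E7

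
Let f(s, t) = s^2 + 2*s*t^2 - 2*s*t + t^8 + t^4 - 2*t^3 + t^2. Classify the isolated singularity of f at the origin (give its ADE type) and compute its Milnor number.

Type A_7, Milnor number mu = 7.

The Hessian of f at 0 has rank 1. Corank 1: A-series; mu = 7 gives A_7.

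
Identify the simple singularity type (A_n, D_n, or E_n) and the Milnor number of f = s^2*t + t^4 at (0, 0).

Type D5, Milnor number mu = 5.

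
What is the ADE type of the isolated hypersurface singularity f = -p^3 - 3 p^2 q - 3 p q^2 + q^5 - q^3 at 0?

The Hessian of f at 0 has rank 0. Corank 2; j^3 = -(p + q)^3 is a perfect cube, so E-series; the 5-jet and mu = 8 give E_8.

E_{8}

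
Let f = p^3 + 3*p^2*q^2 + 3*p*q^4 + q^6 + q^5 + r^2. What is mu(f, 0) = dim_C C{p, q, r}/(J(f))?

The Hessian of f at 0 is [[0, 0, 0], [0, 0, 0], [0, 0, 2]] with rank 1, so corank 2. A Groebner basis of the Jacobian ideal J(f) in C{p,q,r} is {q^4, p^3, p^2/2 + p*q^2, r}; counting standard monomials gives mu = 8. Corank 2; j^3 = p^3 is a perfect cube, so E-series; the 5-jet and mu = 8 give E_8.

8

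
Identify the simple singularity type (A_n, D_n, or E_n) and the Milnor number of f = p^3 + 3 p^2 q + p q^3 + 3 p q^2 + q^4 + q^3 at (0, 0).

The Hessian of f at 0 has rank 0. Corank 2; j^3 = (p + q)^3 is a perfect cube, so E-series; the 4-jet and mu = 7 give E_7.

Type E7, Milnor number mu = 7.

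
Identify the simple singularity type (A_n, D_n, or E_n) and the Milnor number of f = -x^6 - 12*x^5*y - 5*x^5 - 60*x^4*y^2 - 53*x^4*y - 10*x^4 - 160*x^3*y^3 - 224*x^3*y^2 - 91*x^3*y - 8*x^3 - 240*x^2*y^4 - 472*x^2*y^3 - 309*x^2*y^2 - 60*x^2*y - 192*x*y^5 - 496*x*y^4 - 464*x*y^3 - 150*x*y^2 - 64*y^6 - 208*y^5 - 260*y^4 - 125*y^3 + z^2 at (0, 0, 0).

The Hessian of f at 0 has rank 1. Corank 2; j^3 = -(2*x + 5*y)^3 is a perfect cube, so E-series; the 4-jet and mu = 7 give E_7.

Type E7, Milnor number mu = 7.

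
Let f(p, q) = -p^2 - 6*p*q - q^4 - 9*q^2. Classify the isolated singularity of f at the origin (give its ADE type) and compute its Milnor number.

The Hessian of f at 0 is [[-2, -6], [-6, -18]] with rank 1, so corank 1. A Groebner basis of the Jacobian ideal J(f) in C{p,q} is {q^3, p + 3*q}; counting standard monomials gives mu = 3. Corank 1: A-series; mu = 3 gives A_3.

Type A_3, Milnor number mu = 3.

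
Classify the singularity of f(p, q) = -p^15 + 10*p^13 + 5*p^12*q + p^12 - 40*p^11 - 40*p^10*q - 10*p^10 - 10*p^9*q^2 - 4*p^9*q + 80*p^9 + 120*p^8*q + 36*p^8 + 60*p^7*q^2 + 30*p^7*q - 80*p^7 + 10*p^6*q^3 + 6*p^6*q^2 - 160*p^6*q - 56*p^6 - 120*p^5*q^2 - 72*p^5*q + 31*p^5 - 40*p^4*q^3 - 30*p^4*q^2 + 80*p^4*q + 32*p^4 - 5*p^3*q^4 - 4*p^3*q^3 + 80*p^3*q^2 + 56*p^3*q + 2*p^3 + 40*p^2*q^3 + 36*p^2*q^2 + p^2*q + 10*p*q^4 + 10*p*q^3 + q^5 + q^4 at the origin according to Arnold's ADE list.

The Hessian of f at 0 is [[0, 0], [0, 0]] with rank 0, so corank 2. A Groebner basis of the Jacobian ideal J(f) in C{p,q} is {p*q^2, -p*q/7 + q^3, p^2 + 4*p*q/7}; counting standard monomials gives mu = 5. Corank 2; j^3 = p^2*(2*p + q) has shape L^2 M (L != M), so D-series; mu = 5 gives D_5.

D5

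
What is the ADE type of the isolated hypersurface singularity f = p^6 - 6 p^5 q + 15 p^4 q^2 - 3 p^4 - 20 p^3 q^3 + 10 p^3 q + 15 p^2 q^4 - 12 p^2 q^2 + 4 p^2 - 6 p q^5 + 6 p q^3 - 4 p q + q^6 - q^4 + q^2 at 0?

The Hessian of f at 0 has rank 1. Corank 1: A-series; mu = 3 gives A_3.

A3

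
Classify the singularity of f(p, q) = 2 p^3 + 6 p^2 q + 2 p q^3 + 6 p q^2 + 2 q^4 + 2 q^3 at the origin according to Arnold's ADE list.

E7

The Hessian of f at 0 is [[0, 0], [0, 0]] with rank 0, so corank 2. A Groebner basis of the Jacobian ideal J(f) in C{p,q} is {p^3 + 3*p^2*q + 6*p^2 + 12*p*q + 6*q^2, -3*p^2 + p*q^2 - 6*p*q - 3*q^2, 3*p^2 + 6*p*q + q^3 + 3*q^2}; counting standard monomials gives mu = 7. Corank 2; j^3 = 2*(p + q)^3 is a perfect cube, so E-series; the 4-jet and mu = 7 give E_7.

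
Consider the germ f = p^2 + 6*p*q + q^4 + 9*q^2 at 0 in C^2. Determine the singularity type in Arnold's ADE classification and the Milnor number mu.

Type A3, Milnor number mu = 3.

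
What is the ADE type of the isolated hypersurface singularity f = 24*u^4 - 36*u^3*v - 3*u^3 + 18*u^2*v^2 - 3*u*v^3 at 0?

The Hessian of f at 0 has rank 0. Corank 2; j^3 = -3*u^3 is a perfect cube, so E-series; the 4-jet and mu = 7 give E_7.

E_7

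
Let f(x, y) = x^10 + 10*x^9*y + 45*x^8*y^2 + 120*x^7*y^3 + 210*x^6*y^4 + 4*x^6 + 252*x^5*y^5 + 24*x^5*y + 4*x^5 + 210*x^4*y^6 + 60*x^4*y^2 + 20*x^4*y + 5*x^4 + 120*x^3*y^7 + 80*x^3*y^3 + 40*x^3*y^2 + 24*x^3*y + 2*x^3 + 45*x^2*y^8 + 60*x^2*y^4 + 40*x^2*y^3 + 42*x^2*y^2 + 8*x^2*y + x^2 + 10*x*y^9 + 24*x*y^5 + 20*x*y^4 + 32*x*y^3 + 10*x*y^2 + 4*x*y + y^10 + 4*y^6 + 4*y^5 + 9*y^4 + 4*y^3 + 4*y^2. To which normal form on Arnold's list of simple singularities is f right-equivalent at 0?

The Hessian of f at 0 has rank 1. Corank 1: A-series; mu = 9 gives A_9.

A9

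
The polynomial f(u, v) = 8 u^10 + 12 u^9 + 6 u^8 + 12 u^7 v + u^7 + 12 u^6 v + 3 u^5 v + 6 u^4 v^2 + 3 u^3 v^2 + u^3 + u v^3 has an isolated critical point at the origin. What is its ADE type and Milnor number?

Type E7, Milnor number mu = 7.

The Hessian of f at 0 has rank 0. Corank 2; j^3 = u^3 is a perfect cube, so E-series; the 4-jet and mu = 7 give E_7.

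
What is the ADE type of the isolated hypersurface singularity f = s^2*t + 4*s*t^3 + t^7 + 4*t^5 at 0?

D_{8}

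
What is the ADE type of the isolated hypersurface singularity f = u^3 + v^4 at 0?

The Hessian of f at 0 has rank 0. Corank 2; j^3 = u^3 is a perfect cube, so E-series; the 4-jet and mu = 6 give E_6.

E6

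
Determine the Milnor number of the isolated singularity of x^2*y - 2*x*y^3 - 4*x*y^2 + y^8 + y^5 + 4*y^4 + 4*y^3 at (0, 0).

The Hessian of f at 0 is [[0, 0], [0, 0]] with rank 0, so corank 2. A Groebner basis of the Jacobian ideal J(f) in C{x,y} is {x^4 - 24*x^3 + 112*x^2*y + x^2 - 177*x*y^2 + 94*x*y - 192*y^2, x^3*y - 6*x^3 + 24*x^2*y + x^2/8 - 257*x*y^2/8 + 63*x*y/4 - 32*y^2, -x^3 + x^2*y^2 + 2*x^2*y, -x*y + y^3 + 2*y^2}; counting standard monomials gives mu = 9. Corank 2; j^3 = y*(x - 2*y)^2 has shape L^2 M (L != M), so D-series; mu = 9 gives D_9.

9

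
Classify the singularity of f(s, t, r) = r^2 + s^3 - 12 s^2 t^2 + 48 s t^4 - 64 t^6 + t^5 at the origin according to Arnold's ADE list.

E_8

The Hessian of f at 0 is [[0, 0, 0], [0, 0, 0], [0, 0, 2]] with rank 1, so corank 2. A Groebner basis of the Jacobian ideal J(f) in C{s,t,r} is {t^4, s^3, -s^2/8 + s*t^2, r}; counting standard monomials gives mu = 8. Corank 2; j^3 = s^3 is a perfect cube, so E-series; the 5-jet and mu = 8 give E_8.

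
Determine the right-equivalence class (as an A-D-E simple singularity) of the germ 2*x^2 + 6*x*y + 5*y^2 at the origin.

A_{1}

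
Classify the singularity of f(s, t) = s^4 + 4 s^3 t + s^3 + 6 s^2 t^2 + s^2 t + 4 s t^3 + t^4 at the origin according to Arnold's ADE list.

The Hessian of f at 0 has rank 0. Corank 2; j^3 = s^2*(s + t) has shape L^2 M (L != M), so D-series; mu = 5 gives D_5.

D_5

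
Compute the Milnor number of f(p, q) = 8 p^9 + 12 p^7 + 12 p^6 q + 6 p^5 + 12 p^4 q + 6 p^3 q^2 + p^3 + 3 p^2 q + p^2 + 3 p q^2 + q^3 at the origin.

2

The Hessian of f at 0 is [[2, 0], [0, 0]] with rank 1, so corank 1. A Groebner basis of the Jacobian ideal J(f) in C{p,q} is {q^2, p}; counting standard monomials gives mu = 2. Corank 1: A-series; mu = 2 gives A_2.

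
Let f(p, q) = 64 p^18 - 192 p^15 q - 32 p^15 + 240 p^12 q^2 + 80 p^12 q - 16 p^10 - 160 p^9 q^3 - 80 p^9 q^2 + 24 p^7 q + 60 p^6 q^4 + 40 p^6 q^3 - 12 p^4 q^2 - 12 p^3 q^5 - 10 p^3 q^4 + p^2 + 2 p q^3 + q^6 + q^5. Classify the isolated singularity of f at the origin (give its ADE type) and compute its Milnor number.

The Hessian of f at 0 has rank 1. Corank 1: A-series; mu = 4 gives A_4.

Type A_{4}, Milnor number mu = 4.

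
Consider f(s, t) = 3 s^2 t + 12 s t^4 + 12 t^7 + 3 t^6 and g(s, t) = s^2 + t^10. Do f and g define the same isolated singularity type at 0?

No.

The Hessian of f at 0 has rank 0. Corank 2; j^3 = 3*s^2*t has shape L^2 M (L != M), so D-series; mu = 7 gives D_7. The Hessian of g at 0 has rank 1. Corank 1: A-series; mu = 9 gives A_9. f is D_7 but g is A_9, hence not right-equivalent.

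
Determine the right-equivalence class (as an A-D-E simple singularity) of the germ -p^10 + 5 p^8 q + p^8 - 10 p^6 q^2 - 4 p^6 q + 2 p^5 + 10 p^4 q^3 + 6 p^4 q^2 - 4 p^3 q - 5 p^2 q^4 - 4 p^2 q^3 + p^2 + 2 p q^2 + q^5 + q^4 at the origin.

A_4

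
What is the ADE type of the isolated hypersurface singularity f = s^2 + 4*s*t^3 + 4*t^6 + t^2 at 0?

The Hessian of f at 0 has rank 2. Corank 0: nondegenerate Morse point, so A_1.

A_1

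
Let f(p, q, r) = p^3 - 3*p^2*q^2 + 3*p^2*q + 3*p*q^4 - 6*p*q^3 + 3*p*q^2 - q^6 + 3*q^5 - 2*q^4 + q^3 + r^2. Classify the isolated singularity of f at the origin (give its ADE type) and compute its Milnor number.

Type E6, Milnor number mu = 6.

The Hessian of f at 0 is [[0, 0, 0], [0, 0, 0], [0, 0, 2]] with rank 1, so corank 2. A Groebner basis of the Jacobian ideal J(f) in C{p,q,r} is {p^3 - 3*p^2/2 - 3*p*q - 3*q^2/2, p^2*q + p^2 + 2*p*q + q^2, -p^2/2 + p*q^2 - p*q - q^2/2, q^3, r}; counting standard monomials gives mu = 6. Corank 2; j^3 = (p + q)^3 is a perfect cube, so E-series; the 4-jet and mu = 6 give E_6.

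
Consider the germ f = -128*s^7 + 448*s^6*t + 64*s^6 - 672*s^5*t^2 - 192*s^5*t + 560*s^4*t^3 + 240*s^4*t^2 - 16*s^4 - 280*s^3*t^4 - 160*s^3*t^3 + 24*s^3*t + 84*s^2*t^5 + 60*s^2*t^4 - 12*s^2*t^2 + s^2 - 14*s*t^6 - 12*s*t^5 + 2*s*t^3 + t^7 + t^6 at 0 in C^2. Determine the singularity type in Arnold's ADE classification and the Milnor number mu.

Type A6, Milnor number mu = 6.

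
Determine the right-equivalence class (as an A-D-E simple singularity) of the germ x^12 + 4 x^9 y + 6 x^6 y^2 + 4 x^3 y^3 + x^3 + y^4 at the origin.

E6

The Hessian of f at 0 is [[0, 0], [0, 0]] with rank 0, so corank 2. A Groebner basis of the Jacobian ideal J(f) in C{x,y} is {y^3, x^2}; counting standard monomials gives mu = 6. Corank 2; j^3 = x^3 is a perfect cube, so E-series; the 4-jet and mu = 6 give E_6.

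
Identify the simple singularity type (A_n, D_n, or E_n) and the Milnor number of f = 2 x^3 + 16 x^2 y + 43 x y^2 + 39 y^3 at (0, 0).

Type D_4, Milnor number mu = 4.

The Hessian of f at 0 has rank 0. Corank 2; j^3 = (x + 3*y)*(2*x^2 + 10*x*y + 13*y^2) splits into three distinct lines over C (the quadratic factor has nonzero discriminant), so D_4.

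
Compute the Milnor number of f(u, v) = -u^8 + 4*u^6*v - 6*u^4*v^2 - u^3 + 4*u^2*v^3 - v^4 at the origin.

The Hessian of f at 0 has rank 0. Corank 2; j^3 = -u^3 is a perfect cube, so E-series; the 4-jet and mu = 6 give E_6.

6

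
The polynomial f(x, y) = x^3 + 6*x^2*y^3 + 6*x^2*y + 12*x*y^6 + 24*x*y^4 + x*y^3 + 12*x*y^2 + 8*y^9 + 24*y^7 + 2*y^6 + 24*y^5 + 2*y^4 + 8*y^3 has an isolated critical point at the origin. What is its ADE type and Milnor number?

The Hessian of f at 0 has rank 0. Corank 2; j^3 = (x + 2*y)^3 is a perfect cube, so E-series; the 4-jet and mu = 7 give E_7.

Type E_{7}, Milnor number mu = 7.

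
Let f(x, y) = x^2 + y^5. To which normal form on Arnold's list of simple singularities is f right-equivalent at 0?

The Hessian of f at 0 is [[2, 0], [0, 0]] with rank 1, so corank 1. A Groebner basis of the Jacobian ideal J(f) in C{x,y} is {y^4, x}; counting standard monomials gives mu = 4. Corank 1: A-series; mu = 4 gives A_4.

A_{4}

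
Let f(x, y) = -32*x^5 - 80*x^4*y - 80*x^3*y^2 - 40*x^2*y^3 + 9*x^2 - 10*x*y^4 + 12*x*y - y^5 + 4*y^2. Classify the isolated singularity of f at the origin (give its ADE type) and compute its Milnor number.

The Hessian of f at 0 is [[18, 12], [12, 8]] with rank 1, so corank 1. A Groebner basis of the Jacobian ideal J(f) in C{x,y} is {y^4, x + 2*y/3}; counting standard monomials gives mu = 4. Corank 1: A-series; mu = 4 gives A_4.

Type A4, Milnor number mu = 4.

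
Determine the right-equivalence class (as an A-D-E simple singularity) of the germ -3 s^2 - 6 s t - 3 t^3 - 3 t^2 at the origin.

The Hessian of f at 0 is [[-6, -6], [-6, -6]] with rank 1, so corank 1. A Groebner basis of the Jacobian ideal J(f) in C{s,t} is {t^2, s + t}; counting standard monomials gives mu = 2. Corank 1: A-series; mu = 2 gives A_2.

A2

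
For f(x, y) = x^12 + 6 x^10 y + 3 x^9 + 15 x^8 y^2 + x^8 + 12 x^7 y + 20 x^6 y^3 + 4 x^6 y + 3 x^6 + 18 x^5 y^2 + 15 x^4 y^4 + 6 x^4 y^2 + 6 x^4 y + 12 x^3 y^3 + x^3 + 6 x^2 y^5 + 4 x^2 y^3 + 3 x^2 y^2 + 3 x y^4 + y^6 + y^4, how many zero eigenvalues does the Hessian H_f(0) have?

2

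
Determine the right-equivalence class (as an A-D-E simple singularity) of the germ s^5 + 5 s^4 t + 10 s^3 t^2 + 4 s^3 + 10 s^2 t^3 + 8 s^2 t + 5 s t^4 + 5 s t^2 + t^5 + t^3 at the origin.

The Hessian of f at 0 has rank 0. Corank 2; j^3 = (s + t)*(2*s + t)^2 has shape L^2 M (L != M), so D-series; mu = 6 gives D_6.

D_6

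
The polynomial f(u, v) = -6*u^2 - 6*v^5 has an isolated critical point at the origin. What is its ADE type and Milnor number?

The Hessian of f at 0 is [[-12, 0], [0, 0]] with rank 1, so corank 1. A Groebner basis of the Jacobian ideal J(f) in C{u,v} is {v^4, u}; counting standard monomials gives mu = 4. Corank 1: A-series; mu = 4 gives A_4.

Type A4, Milnor number mu = 4.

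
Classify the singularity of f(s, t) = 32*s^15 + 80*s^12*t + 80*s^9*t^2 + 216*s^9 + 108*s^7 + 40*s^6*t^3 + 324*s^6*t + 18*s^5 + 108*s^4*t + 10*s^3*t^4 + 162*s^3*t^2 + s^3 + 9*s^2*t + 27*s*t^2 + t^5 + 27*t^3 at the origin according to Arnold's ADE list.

E_{8}

The Hessian of f at 0 is [[0, 0], [0, 0]] with rank 0, so corank 2. A Groebner basis of the Jacobian ideal J(f) in C{s,t} is {-s^2/324 + s*t^3 - s*t/54 - t^2/36, t^4, s^3 - 27*s*t^2 - 54*t^3, s^2*t + 6*s*t^2 + 9*t^3}; counting standard monomials gives mu = 8. Corank 2; j^3 = (s + 3*t)^3 is a perfect cube, so E-series; the 5-jet and mu = 8 give E_8.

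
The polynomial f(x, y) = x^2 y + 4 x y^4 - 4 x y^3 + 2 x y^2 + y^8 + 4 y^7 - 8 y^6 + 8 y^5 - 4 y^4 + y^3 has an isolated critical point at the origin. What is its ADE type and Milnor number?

The Hessian of f at 0 is [[0, 0], [0, 0]] with rank 0, so corank 2. A Groebner basis of the Jacobian ideal J(f) in C{x,y} is {x^2*y^2 + 2*x^2*y/3 - 2*x^2/3 + 10*x*y^2/3 - x*y/6 + y^3/3 + y^2/2, -x^2*y/3 - x^2/6 + x*y^3 + x*y^2/3 - x*y/6 + y^3/3, x*y/2 + y^4 - y^3 + y^2/2, x^3 + 7*x^2*y/3 - 10*x^2/3 + 41*x*y^2/3 - 4*x*y/3 + 5*y^3/3 + 2*y^2}; counting standard monomials gives mu = 9. Corank 2; j^3 = y*(x + y)^2 has shape L^2 M (L != M), so D-series; mu = 9 gives D_9.

Type D_{9}, Milnor number mu = 9.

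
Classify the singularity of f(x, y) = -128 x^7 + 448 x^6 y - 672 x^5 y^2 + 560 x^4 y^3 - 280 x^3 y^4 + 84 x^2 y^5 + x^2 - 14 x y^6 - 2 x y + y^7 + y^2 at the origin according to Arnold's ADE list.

The Hessian of f at 0 is [[2, -2], [-2, 2]] with rank 1, so corank 1. A Groebner basis of the Jacobian ideal J(f) in C{x,y} is {y^6, x - y}; counting standard monomials gives mu = 6. Corank 1: A-series; mu = 6 gives A_6.

A_{6}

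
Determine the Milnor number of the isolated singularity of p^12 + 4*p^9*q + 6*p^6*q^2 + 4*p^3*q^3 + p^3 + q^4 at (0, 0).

6

The Hessian of f at 0 has rank 0. Corank 2; j^3 = p^3 is a perfect cube, so E-series; the 4-jet and mu = 6 give E_6.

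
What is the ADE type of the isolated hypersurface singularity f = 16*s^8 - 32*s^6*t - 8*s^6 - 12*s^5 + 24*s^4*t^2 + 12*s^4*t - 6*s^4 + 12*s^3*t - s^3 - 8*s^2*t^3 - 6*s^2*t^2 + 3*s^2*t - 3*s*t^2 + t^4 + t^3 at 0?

E_6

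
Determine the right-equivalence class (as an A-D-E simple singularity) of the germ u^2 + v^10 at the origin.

A_{9}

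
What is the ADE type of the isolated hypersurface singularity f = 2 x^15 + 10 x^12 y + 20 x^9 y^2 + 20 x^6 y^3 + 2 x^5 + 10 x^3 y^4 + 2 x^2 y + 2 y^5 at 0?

D_6

The Hessian of f at 0 is [[0, 0], [0, 0]] with rank 0, so corank 2. A Groebner basis of the Jacobian ideal J(f) in C{x,y} is {x^2/5 + y^4, x^3, x*y}; counting standard monomials gives mu = 6. Corank 2; j^3 = 2*x^2*y has shape L^2 M (L != M), so D-series; mu = 6 gives D_6.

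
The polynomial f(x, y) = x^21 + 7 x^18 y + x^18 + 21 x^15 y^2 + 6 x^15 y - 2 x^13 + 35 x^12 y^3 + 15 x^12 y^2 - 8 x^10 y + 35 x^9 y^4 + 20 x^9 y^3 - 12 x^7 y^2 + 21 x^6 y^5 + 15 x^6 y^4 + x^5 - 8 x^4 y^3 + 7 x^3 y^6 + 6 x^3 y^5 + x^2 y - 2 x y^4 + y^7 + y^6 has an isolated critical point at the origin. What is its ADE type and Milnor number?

The Hessian of f at 0 has rank 0. Corank 2; j^3 = x^2*y has shape L^2 M (L != M), so D-series; mu = 7 gives D_7.

Type D7, Milnor number mu = 7.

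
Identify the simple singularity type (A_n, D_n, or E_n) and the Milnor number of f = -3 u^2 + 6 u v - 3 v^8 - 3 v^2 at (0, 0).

Type A_{7}, Milnor number mu = 7.

The Hessian of f at 0 has rank 1. Corank 1: A-series; mu = 7 gives A_7.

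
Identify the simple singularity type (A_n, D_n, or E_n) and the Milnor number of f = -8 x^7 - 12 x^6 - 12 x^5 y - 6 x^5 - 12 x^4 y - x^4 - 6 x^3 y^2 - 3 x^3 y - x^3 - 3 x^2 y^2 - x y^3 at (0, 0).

The Hessian of f at 0 is [[0, 0], [0, 0]] with rank 0, so corank 2. A Groebner basis of the Jacobian ideal J(f) in C{x,y} is {3*x^2 + y^4 + y^3, x^3, x^2*y - x^2 - y^3/3, 2*x^2 + x*y^2 + 2*y^3/3}; counting standard monomials gives mu = 7. Corank 2; j^3 = -x^3 is a perfect cube, so E-series; the 4-jet and mu = 7 give E_7.

Type E7, Milnor number mu = 7.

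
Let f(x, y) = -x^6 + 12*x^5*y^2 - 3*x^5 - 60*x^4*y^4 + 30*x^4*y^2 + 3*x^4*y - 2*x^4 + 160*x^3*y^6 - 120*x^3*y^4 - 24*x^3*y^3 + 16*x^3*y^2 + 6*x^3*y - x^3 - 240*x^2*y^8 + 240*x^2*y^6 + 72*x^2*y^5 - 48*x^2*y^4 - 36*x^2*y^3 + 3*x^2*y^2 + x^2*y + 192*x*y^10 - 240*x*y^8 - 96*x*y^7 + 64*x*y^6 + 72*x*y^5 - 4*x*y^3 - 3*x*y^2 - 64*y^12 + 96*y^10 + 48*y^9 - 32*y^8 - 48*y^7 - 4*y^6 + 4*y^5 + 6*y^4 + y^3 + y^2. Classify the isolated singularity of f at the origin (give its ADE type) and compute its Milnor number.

Type A_{2}, Milnor number mu = 2.

The Hessian of f at 0 is [[0, 0], [0, 2]] with rank 1, so corank 1. A Groebner basis of the Jacobian ideal J(f) in C{x,y} is {x^2, y}; counting standard monomials gives mu = 2. Corank 1: A-series; mu = 2 gives A_2.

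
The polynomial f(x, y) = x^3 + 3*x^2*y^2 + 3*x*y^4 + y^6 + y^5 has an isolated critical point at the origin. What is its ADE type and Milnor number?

The Hessian of f at 0 is [[0, 0], [0, 0]] with rank 0, so corank 2. A Groebner basis of the Jacobian ideal J(f) in C{x,y} is {y^4, x^3, x^2/2 + x*y^2}; counting standard monomials gives mu = 8. Corank 2; j^3 = x^3 is a perfect cube, so E-series; the 5-jet and mu = 8 give E_8.

Type E_{8}, Milnor number mu = 8.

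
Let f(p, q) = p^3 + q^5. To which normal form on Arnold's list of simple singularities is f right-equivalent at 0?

E_{8}

The Hessian of f at 0 is [[0, 0], [0, 0]] with rank 0, so corank 2. A Groebner basis of the Jacobian ideal J(f) in C{p,q} is {q^4, p^2}; counting standard monomials gives mu = 8. Corank 2; j^3 = p^3 is a perfect cube, so E-series; the 5-jet and mu = 8 give E_8.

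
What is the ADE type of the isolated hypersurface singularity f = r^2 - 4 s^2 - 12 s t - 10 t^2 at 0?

A1

The Hessian of f at 0 is [[-8, -12, 0], [-12, -20, 0], [0, 0, 2]] with rank 3, so corank 0. A Groebner basis of the Jacobian ideal J(f) in C{s,t,r} is {s, t, r}; counting standard monomials gives mu = 1. Corank 0: nondegenerate Morse point, so A_1.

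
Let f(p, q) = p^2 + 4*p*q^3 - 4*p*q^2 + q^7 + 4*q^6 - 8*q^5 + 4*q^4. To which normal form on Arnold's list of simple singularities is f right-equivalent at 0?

A_{6}

The Hessian of f at 0 has rank 1. Corank 1: A-series; mu = 6 gives A_6.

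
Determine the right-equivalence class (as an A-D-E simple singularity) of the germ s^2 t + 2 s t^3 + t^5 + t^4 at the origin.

D_{5}

The Hessian of f at 0 has rank 0. Corank 2; j^3 = s^2*t has shape L^2 M (L != M), so D-series; mu = 5 gives D_5.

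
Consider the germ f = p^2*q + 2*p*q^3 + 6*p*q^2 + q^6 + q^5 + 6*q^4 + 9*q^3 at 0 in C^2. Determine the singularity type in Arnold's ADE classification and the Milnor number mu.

Type D_{7}, Milnor number mu = 7.

The Hessian of f at 0 is [[0, 0], [0, 0]] with rank 0, so corank 2. A Groebner basis of the Jacobian ideal J(f) in C{p,q} is {p^3 - 3*p^2/2 - 57*p*q^2/2 + 99*p*q/2 + 162*q^2, p^2*q + p^2/6 + 37*p*q^2/6 - 17*p*q/2 - 27*q^2, p*q + q^3 + 3*q^2}; counting standard monomials gives mu = 7. Corank 2; j^3 = q*(p + 3*q)^2 has shape L^2 M (L != M), so D-series; mu = 7 gives D_7.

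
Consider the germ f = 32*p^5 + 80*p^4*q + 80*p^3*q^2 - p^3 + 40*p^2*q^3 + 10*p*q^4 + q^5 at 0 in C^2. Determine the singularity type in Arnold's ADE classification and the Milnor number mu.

Type E_8, Milnor number mu = 8.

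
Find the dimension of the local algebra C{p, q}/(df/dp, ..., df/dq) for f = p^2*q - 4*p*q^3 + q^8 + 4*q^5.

The Hessian of f at 0 is [[0, 0], [0, 0]] with rank 0, so corank 2. A Groebner basis of the Jacobian ideal J(f) in C{p,q} is {p^4, p^3*q + p^2 - 2*p*q^2, -p^3/2 + p^2*q^2, -p*q/2 + q^3}; counting standard monomials gives mu = 9. Corank 2; j^3 = p^2*q has shape L^2 M (L != M), so D-series; mu = 9 gives D_9.

9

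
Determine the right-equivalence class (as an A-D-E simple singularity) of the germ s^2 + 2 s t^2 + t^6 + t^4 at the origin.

A_{5}

The Hessian of f at 0 is [[2, 0], [0, 0]] with rank 1, so corank 1. A Groebner basis of the Jacobian ideal J(f) in C{s,t} is {s^3, s^2*t, s + t^2}; counting standard monomials gives mu = 5. Corank 1: A-series; mu = 5 gives A_5.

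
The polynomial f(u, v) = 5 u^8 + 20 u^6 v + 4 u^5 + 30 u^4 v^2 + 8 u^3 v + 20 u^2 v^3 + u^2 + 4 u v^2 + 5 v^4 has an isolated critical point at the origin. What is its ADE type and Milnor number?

The Hessian of f at 0 is [[2, 0], [0, 0]] with rank 1, so corank 1. A Groebner basis of the Jacobian ideal J(f) in C{u,v} is {u^2, u*v, u/2 + v^2}; counting standard monomials gives mu = 3. Corank 1: A-series; mu = 3 gives A_3.

Type A_3, Milnor number mu = 3.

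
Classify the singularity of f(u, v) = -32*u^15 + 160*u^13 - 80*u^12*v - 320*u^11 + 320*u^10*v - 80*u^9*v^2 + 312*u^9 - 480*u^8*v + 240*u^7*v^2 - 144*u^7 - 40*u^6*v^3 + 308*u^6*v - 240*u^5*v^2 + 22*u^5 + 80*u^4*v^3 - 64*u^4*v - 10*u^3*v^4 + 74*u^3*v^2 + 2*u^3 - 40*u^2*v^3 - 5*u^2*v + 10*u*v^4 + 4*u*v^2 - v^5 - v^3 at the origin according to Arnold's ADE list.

D_{6}

The Hessian of f at 0 has rank 0. Corank 2; j^3 = (u - v)^2*(2*u - v) has shape L^2 M (L != M), so D-series; mu = 6 gives D_6.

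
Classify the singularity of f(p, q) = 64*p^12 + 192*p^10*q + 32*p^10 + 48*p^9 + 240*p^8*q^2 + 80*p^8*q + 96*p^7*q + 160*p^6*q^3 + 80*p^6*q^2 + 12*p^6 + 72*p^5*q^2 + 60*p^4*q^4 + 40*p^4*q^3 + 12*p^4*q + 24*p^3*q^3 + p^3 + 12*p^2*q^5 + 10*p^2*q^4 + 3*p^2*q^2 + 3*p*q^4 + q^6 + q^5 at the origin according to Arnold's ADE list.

E_8

The Hessian of f at 0 has rank 0. Corank 2; j^3 = p^3 is a perfect cube, so E-series; the 5-jet and mu = 8 give E_8.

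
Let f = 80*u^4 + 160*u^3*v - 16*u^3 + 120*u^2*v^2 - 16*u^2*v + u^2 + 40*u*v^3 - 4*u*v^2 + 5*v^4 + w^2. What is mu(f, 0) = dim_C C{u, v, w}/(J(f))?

3

The Hessian of f at 0 is [[2, 0, 0], [0, 0, 0], [0, 0, 2]] with rank 2, so corank 1. A Groebner basis of the Jacobian ideal J(f) in C{u,v,w} is {u^2, u*v, -u/2 + v^2, w}; counting standard monomials gives mu = 3. Corank 1: A-series; mu = 3 gives A_3.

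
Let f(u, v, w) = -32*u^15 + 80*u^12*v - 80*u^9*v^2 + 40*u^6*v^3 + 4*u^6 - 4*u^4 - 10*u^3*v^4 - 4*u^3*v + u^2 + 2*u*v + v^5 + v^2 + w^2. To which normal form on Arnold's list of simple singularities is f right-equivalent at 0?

A_{4}

The Hessian of f at 0 has rank 2. Corank 1: A-series; mu = 4 gives A_4.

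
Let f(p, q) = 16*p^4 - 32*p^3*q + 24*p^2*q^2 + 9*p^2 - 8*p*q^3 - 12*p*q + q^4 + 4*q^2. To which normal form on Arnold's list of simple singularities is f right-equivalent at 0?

A_{3}

The Hessian of f at 0 has rank 1. Corank 1: A-series; mu = 3 gives A_3.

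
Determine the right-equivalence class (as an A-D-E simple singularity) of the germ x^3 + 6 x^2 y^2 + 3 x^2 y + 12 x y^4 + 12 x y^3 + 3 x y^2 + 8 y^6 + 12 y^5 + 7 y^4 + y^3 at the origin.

E_6

The Hessian of f at 0 is [[0, 0], [0, 0]] with rank 0, so corank 2. A Groebner basis of the Jacobian ideal J(f) in C{x,y} is {x^3 + 3*x^2/4 + 3*x*y/2 + 3*y^2/4, x^2*y - x^2/2 - x*y - y^2/2, x^2/4 + x*y^2 + x*y/2 + y^2/4, y^3}; counting standard monomials gives mu = 6. Corank 2; j^3 = (x + y)^3 is a perfect cube, so E-series; the 4-jet and mu = 6 give E_6.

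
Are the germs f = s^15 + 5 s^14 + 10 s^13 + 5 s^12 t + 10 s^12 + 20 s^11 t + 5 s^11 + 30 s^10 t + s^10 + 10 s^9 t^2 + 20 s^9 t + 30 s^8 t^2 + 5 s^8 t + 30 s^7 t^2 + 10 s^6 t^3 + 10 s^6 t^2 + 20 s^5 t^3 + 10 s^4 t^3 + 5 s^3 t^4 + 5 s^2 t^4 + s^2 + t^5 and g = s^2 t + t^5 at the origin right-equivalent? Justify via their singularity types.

The Hessian of f at 0 has rank 1. Corank 1: A-series; mu = 4 gives A_4. The Hessian of g at 0 has rank 0. Corank 2; j^3 = s^2*t has shape L^2 M (L != M), so D-series; mu = 6 gives D_6. f is A_4 but g is D_6, hence not right-equivalent.

No.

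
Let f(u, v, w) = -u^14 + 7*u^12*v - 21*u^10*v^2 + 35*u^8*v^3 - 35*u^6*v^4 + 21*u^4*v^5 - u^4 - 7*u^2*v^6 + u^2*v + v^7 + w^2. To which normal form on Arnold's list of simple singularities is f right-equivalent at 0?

The Hessian of f at 0 has rank 1. Corank 2; j^3 = u^2*v has shape L^2 M (L != M), so D-series; mu = 8 gives D_8.

D_{8}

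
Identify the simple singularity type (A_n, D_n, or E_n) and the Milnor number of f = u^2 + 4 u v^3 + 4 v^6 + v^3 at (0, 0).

The Hessian of f at 0 is [[2, 0], [0, 0]] with rank 1, so corank 1. A Groebner basis of the Jacobian ideal J(f) in C{u,v} is {v^2, u}; counting standard monomials gives mu = 2. Corank 1: A-series; mu = 2 gives A_2.

Type A_{2}, Milnor number mu = 2.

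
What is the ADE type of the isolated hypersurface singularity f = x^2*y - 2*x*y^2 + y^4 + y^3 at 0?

The Hessian of f at 0 has rank 0. Corank 2; j^3 = y*(x - y)^2 has shape L^2 M (L != M), so D-series; mu = 5 gives D_5.

D_{5}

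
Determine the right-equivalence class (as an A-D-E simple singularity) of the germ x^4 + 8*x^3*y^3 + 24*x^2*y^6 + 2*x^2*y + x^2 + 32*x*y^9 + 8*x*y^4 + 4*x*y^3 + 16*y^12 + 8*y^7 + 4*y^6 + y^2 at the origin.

A_{1}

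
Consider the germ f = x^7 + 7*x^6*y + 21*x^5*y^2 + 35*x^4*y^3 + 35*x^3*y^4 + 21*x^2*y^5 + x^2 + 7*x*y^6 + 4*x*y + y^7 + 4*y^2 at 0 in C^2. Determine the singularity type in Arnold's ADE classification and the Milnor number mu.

Type A_{6}, Milnor number mu = 6.

The Hessian of f at 0 has rank 1. Corank 1: A-series; mu = 6 gives A_6.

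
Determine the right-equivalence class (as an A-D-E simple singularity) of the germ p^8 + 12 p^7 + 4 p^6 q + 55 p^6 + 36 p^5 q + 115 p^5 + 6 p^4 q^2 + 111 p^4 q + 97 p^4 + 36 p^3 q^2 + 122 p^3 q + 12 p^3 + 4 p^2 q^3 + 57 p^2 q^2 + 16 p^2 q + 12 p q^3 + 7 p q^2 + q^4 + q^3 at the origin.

D_5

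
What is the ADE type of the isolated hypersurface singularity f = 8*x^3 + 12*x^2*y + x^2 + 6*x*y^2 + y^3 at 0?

A2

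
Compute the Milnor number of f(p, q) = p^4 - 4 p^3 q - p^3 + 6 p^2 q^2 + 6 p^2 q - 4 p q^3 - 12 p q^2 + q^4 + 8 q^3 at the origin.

The Hessian of f at 0 is [[0, 0], [0, 0]] with rank 0, so corank 2. A Groebner basis of the Jacobian ideal J(f) in C{p,q} is {q^4, p*q^2 - 5*q^3/3, p^2 - 4*p*q + 4*q^2}; counting standard monomials gives mu = 6. Corank 2; j^3 = -(p - 2*q)^3 is a perfect cube, so E-series; the 4-jet and mu = 6 give E_6.

6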